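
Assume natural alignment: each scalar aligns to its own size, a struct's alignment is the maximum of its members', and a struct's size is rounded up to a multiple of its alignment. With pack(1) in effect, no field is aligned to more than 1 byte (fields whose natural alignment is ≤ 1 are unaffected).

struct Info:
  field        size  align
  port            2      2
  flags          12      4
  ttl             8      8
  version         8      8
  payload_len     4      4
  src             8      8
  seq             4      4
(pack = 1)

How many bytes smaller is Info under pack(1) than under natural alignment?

natural layout:
  port at 0 (size 2, align 2) → ends 2
  pad 2 to align 4 for flags
  flags at 4 (size 12, align 4) → ends 16
  ttl at 16 (size 8, align 8) → ends 24
  version at 24 (size 8, align 8) → ends 32
  payload_len at 32 (size 4, align 4) → ends 36
  pad 4 to align 8 for src
  src at 40 (size 8, align 8) → ends 48
  seq at 48 (size 4, align 4) → ends 52
  tail pad 4 to reach multiple of 8
  total 56 bytes, alignment 8
packed(1) layout:
  port at 0 (size 2, align 1) → ends 2
  flags at 2 (size 12, align 1) → ends 14
  ttl at 14 (size 8, align 1) → ends 22
  version at 22 (size 8, align 1) → ends 30
  payload_len at 30 (size 4, align 1) → ends 34
  src at 34 (size 8, align 1) → ends 42
  seq at 42 (size 4, align 1) → ends 46
  total 46 bytes, alignment 1
56 − 46 = 10

10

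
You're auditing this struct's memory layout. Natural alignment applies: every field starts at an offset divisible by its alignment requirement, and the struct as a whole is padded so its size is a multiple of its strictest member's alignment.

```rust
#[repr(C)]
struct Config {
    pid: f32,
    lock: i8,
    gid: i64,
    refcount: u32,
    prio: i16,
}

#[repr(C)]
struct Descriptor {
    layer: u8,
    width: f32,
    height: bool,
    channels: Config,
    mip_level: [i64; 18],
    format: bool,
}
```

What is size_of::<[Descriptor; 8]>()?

1536

Config: @0: pid [4B, align 4] → 4; @4: lock [1B, align 1] → 5; +3 pad (align 8); @8: gid [8B, align 8] → 16; @16: refcount [4B, align 4] → 20; @20: prio [2B, align 2] → 22; +2 tail pad (align 8); size 24, align 8
@0: layer [1B, align 1] → 1
+3 pad (align 4)
@4: width [4B, align 4] → 8
@8: height [1B, align 1] → 9
+7 pad (align 8)
@16: channels [24B, align 8] → 40
@40: mip_level [144B, align 8] → 184
@184: format [1B, align 1] → 185
+7 tail pad (align 8)
size 192, align 8
array of 8: 8 × 192 = 1536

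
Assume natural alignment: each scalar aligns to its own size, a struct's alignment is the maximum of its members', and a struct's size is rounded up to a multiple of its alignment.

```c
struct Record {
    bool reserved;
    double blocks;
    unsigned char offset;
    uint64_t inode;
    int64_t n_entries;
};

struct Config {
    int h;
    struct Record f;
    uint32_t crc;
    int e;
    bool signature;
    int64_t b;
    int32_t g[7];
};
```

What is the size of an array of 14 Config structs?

1456

Record: reserved at 0 (size 1, align 1) → ends 1; pad 7 to align 8 for blocks; blocks at 8 (size 8, align 8) → ends 16; offset at 16 (size 1, align 1) → ends 17; pad 7 to align 8 for inode; inode at 24 (size 8, align 8) → ends 32; n_entries at 32 (size 8, align 8) → ends 40; total 40 bytes, alignment 8
h at 0 (size 4, align 4) → ends 4
pad 4 to align 8 for f
f at 8 (size 40, align 8) → ends 48
crc at 48 (size 4, align 4) → ends 52
e at 52 (size 4, align 4) → ends 56
signature at 56 (size 1, align 1) → ends 57
pad 7 to align 8 for b
b at 64 (size 8, align 8) → ends 72
g at 72 (size 28, align 4) → ends 100
tail pad 4 to reach multiple of 8
total 104 bytes, alignment 8
array of 14: 14 × 104 = 1456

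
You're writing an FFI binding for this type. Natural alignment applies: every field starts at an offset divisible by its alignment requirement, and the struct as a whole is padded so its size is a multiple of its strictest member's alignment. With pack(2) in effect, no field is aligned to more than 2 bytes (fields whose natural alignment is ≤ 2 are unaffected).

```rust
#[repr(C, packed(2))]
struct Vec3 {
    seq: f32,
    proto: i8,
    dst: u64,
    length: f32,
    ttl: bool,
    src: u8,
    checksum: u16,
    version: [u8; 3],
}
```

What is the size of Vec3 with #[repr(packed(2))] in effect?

26

seq at 0 (size 4, align 2) → ends 4
proto at 4 (size 1, align 1) → ends 5
pad 1 to align 2 for dst
dst at 6 (size 8, align 2) → ends 14
length at 14 (size 4, align 2) → ends 18
ttl at 18 (size 1, align 1) → ends 19
src at 19 (size 1, align 1) → ends 20
checksum at 20 (size 2, align 2) → ends 22
version at 22 (size 3, align 1) → ends 25
tail pad 1 to reach multiple of 2
total 26 bytes, alignment 2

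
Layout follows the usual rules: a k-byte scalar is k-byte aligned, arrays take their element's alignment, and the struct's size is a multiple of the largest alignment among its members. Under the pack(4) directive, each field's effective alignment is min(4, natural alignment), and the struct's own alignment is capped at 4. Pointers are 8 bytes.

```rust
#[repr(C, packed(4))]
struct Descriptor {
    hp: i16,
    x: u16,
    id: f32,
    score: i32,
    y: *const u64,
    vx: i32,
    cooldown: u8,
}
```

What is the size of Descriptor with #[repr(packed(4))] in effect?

hp at 0 (size 2, align 2) → ends 2
x at 2 (size 2, align 2) → ends 4
id at 4 (size 4, align 4) → ends 8
score at 8 (size 4, align 4) → ends 12
y at 12 (size 8, align 4) → ends 20
vx at 20 (size 4, align 4) → ends 24
cooldown at 24 (size 1, align 1) → ends 25
tail pad 3 to reach multiple of 4
total 28 bytes, alignment 4

28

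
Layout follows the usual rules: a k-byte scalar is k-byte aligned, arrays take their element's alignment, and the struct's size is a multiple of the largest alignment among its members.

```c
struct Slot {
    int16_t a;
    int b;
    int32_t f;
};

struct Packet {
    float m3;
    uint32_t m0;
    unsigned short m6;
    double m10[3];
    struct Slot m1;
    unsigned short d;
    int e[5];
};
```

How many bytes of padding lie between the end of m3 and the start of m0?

Slot: 0..2  a  (2B, 2-aligned); 2..4  -- padding (2B); 4..8  b  (4B, 4-aligned); 8..12  f  (4B, 4-aligned); sizeof = 12, alignof = 4
0..4  m3  (4B, 4-aligned)
4..8  m0  (4B, 4-aligned)

0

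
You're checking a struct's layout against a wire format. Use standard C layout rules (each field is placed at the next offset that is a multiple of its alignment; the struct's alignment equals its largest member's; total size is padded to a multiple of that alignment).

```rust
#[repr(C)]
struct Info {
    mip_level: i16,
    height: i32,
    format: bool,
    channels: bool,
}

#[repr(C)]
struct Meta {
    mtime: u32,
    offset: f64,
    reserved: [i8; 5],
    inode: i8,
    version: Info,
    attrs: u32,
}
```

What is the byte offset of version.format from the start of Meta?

Info: mip_level at 0 (size 2, align 2) → ends 2; pad 2 to align 4 for height; height at 4 (size 4, align 4) → ends 8; format at 8 (size 1, align 1) → ends 9; channels at 9 (size 1, align 1) → ends 10; tail pad 2 to reach multiple of 4; total 12 bytes, alignment 4
mtime at 0 (size 4, align 4) → ends 4
pad 4 to align 8 for offset
offset at 8 (size 8, align 8) → ends 16
reserved at 16 (size 5, align 1) → ends 21
inode at 21 (size 1, align 1) → ends 22
pad 2 to align 4 for version
version at 24 (size 12, align 4) → ends 36
within Info: format at 8
24 + 8 = 32

32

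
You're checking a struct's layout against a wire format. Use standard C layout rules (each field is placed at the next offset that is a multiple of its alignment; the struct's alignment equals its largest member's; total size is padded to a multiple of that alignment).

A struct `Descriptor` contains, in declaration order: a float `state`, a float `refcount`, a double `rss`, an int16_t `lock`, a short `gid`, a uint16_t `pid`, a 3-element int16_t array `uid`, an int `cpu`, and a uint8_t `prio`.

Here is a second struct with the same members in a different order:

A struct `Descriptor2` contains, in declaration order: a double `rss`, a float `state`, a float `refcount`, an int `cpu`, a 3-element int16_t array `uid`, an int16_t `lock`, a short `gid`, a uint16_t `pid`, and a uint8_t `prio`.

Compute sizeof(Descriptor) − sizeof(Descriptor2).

state at 0 (size 4, align 4) → ends 4
refcount at 4 (size 4, align 4) → ends 8
rss at 8 (size 8, align 8) → ends 16
lock at 16 (size 2, align 2) → ends 18
gid at 18 (size 2, align 2) → ends 20
pid at 20 (size 2, align 2) → ends 22
uid at 22 (size 6, align 2) → ends 28
cpu at 28 (size 4, align 4) → ends 32
prio at 32 (size 1, align 1) → ends 33
tail pad 7 to reach multiple of 8
total 40 bytes, alignment 8
— Descriptor2 —
rss at 0 (size 8, align 8) → ends 8
state at 8 (size 4, align 4) → ends 12
refcount at 12 (size 4, align 4) → ends 16
cpu at 16 (size 4, align 4) → ends 20
uid at 20 (size 6, align 2) → ends 26
lock at 26 (size 2, align 2) → ends 28
gid at 28 (size 2, align 2) → ends 30
pid at 30 (size 2, align 2) → ends 32
prio at 32 (size 1, align 1) → ends 33
tail pad 7 to reach multiple of 8
total 40 bytes, alignment 8
40 − 40 = 0

0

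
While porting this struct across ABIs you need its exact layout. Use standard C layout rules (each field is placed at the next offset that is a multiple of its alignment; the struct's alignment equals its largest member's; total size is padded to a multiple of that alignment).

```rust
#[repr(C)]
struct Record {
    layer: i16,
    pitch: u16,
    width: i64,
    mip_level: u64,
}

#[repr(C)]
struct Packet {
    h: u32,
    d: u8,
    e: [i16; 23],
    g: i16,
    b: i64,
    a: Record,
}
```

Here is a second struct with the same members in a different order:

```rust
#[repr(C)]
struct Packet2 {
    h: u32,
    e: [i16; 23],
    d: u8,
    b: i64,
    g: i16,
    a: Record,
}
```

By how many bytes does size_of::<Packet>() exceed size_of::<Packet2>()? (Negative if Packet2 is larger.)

Record: 0..2  layer  (2B, 2-aligned); 2..4  pitch  (2B, 2-aligned); 4..8  -- padding (4B); 8..16  width  (8B, 8-aligned); 16..24  mip_level  (8B, 8-aligned); sizeof = 24, alignof = 8
0..4  h  (4B, 4-aligned)
4..5  d  (1B, 1-aligned)
5..6  -- padding (1B)
6..52  e  (46B, 2-aligned)
52..54  g  (2B, 2-aligned)
54..56  -- padding (2B)
56..64  b  (8B, 8-aligned)
64..88  a  (24B, 8-aligned)
sizeof = 88, alignof = 8
— Packet2 —
0..4  h  (4B, 4-aligned)
4..50  e  (46B, 2-aligned)
50..51  d  (1B, 1-aligned)
51..56  -- padding (5B)
56..64  b  (8B, 8-aligned)
64..66  g  (2B, 2-aligned)
66..72  -- padding (6B)
72..96  a  (24B, 8-aligned)
sizeof = 96, alignof = 8
88 − 96 = -8

-8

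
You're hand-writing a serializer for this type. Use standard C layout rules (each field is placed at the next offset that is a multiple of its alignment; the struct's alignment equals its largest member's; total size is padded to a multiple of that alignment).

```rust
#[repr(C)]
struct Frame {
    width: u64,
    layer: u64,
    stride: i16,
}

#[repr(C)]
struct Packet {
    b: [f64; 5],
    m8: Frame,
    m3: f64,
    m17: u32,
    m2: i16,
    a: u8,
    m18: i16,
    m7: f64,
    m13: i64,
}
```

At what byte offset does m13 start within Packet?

Frame: @0: width [8B, align 8] → 8; @8: layer [8B, align 8] → 16; @16: stride [2B, align 2] → 18; +6 tail pad (align 8); size 24, align 8
@0: b [40B, align 8] → 40
@40: m8 [24B, align 8] → 64
@64: m3 [8B, align 8] → 72
@72: m17 [4B, align 4] → 76
@76: m2 [2B, align 2] → 78
@78: a [1B, align 1] → 79
+1 pad (align 2)
@80: m18 [2B, align 2] → 82
+6 pad (align 8)
@88: m7 [8B, align 8] → 96
@96: m13 [8B, align 8] → 104

96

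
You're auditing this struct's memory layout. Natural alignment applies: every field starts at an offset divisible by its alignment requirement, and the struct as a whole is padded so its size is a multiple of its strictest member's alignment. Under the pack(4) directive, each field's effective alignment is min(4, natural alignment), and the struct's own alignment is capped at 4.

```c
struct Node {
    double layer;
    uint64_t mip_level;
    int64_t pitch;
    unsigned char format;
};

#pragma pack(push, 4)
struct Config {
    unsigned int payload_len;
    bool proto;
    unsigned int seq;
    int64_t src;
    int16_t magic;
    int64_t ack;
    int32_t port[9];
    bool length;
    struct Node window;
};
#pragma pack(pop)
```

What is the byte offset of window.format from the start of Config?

96

Node: @0: layer [8B, align 8] → 8; @8: mip_level [8B, align 8] → 16; @16: pitch [8B, align 8] → 24; @24: format [1B, align 1] → 25; +7 tail pad (align 8); size 32, align 8
@0: payload_len [4B, align 4] → 4
@4: proto [1B, align 1] → 5
+3 pad (align 4)
@8: seq [4B, align 4] → 12
@12: src [8B, align 4] → 20
@20: magic [2B, align 2] → 22
+2 pad (align 4)
@24: ack [8B, align 4] → 32
@32: port [36B, align 4] → 68
@68: length [1B, align 1] → 69
+3 pad (align 4)
@72: window [32B, align 4] → 104
within Node: format at 24
72 + 24 = 96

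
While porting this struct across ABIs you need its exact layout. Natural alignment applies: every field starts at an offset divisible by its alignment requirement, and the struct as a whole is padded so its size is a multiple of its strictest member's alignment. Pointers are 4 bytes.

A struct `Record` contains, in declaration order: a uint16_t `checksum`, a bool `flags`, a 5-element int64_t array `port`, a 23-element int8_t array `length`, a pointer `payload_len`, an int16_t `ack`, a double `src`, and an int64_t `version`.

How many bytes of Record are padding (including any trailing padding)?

@0: checksum [2B, align 2] → 2
@2: flags [1B, align 1] → 3
+5 pad (align 8)
@8: port [40B, align 8] → 48
@48: length [23B, align 1] → 71
+1 pad (align 4)
@72: payload_len [4B, align 4] → 76
@76: ack [2B, align 2] → 78
+2 pad (align 8)
@80: src [8B, align 8] → 88
@88: version [8B, align 8] → 96
size 96, align 8
data bytes 88, size 96 → padding 8

8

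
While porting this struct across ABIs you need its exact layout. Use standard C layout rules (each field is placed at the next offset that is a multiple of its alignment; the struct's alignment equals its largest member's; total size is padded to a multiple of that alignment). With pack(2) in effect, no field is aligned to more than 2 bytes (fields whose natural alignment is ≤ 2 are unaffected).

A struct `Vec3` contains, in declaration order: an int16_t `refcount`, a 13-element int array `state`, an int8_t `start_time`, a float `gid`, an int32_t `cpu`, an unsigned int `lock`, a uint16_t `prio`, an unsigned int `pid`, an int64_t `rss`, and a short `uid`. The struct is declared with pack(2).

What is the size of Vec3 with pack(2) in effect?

refcount at 0 (size 2, align 2) → ends 2
state at 2 (size 52, align 2) → ends 54
start_time at 54 (size 1, align 1) → ends 55
pad 1 to align 2 for gid
gid at 56 (size 4, align 2) → ends 60
cpu at 60 (size 4, align 2) → ends 64
lock at 64 (size 4, align 2) → ends 68
prio at 68 (size 2, align 2) → ends 70
pid at 70 (size 4, align 2) → ends 74
rss at 74 (size 8, align 2) → ends 82
uid at 82 (size 2, align 2) → ends 84
total 84 bytes, alignment 2

84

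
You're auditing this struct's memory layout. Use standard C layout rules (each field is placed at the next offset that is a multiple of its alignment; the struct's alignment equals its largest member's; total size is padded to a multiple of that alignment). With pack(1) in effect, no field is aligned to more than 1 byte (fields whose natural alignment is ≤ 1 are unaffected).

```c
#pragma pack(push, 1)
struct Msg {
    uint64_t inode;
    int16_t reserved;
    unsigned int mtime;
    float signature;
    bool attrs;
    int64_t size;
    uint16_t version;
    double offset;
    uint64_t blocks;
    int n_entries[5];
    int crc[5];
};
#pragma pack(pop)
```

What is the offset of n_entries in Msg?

45

@0: inode [8B, align 1] → 8
@8: reserved [2B, align 1] → 10
@10: mtime [4B, align 1] → 14
@14: signature [4B, align 1] → 18
@18: attrs [1B, align 1] → 19
@19: size [8B, align 1] → 27
@27: version [2B, align 1] → 29
@29: offset [8B, align 1] → 37
@37: blocks [8B, align 1] → 45
@45: n_entries [20B, align 1] → 65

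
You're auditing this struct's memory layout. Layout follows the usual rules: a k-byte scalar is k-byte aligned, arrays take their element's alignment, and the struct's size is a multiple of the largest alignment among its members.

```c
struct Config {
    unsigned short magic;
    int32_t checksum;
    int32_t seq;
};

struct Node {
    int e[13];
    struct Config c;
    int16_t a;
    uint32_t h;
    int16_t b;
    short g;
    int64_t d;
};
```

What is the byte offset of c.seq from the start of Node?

60

Config: 0..2  magic  (2B, 2-aligned); 2..4  -- padding (2B); 4..8  checksum  (4B, 4-aligned); 8..12  seq  (4B, 4-aligned); sizeof = 12, alignof = 4
0..52  e  (52B, 4-aligned)
52..64  c  (12B, 4-aligned)
within Config: seq at 8
52 + 8 = 60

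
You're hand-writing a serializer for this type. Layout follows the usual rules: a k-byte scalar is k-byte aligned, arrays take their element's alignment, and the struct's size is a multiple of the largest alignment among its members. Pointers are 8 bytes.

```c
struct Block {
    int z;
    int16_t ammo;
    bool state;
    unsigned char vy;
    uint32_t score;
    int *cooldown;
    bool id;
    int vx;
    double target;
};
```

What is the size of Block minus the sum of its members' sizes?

z at 0 (size 4, align 4) → ends 4
ammo at 4 (size 2, align 2) → ends 6
state at 6 (size 1, align 1) → ends 7
vy at 7 (size 1, align 1) → ends 8
score at 8 (size 4, align 4) → ends 12
pad 4 to align 8 for cooldown
cooldown at 16 (size 8, align 8) → ends 24
id at 24 (size 1, align 1) → ends 25
pad 3 to align 4 for vx
vx at 28 (size 4, align 4) → ends 32
target at 32 (size 8, align 8) → ends 40
total 40 bytes, alignment 8
data bytes 33, size 40 → padding 7

7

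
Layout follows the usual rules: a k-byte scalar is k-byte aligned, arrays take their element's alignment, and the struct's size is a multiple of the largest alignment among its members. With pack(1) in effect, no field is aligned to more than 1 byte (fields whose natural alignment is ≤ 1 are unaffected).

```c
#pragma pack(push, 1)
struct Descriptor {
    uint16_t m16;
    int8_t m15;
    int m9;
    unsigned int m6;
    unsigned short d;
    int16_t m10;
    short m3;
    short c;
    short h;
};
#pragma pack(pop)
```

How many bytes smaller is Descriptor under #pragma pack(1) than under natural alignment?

natural layout:
  0..2  m16  (2B, 2-aligned)
  2..3  m15  (1B, 1-aligned)
  3..4  -- padding (1B)
  4..8  m9  (4B, 4-aligned)
  8..12  m6  (4B, 4-aligned)
  12..14  d  (2B, 2-aligned)
  14..16  m10  (2B, 2-aligned)
  16..18  m3  (2B, 2-aligned)
  18..20  c  (2B, 2-aligned)
  20..22  h  (2B, 2-aligned)
  22..24  -- tail padding (2B)
  sizeof = 24, alignof = 4
packed(1) layout:
  0..2  m16  (2B, 1-aligned)
  2..3  m15  (1B, 1-aligned)
  3..7  m9  (4B, 1-aligned)
  7..11  m6  (4B, 1-aligned)
  11..13  d  (2B, 1-aligned)
  13..15  m10  (2B, 1-aligned)
  15..17  m3  (2B, 1-aligned)
  17..19  c  (2B, 1-aligned)
  19..21  h  (2B, 1-aligned)
  sizeof = 21, alignof = 1
24 − 21 = 3

3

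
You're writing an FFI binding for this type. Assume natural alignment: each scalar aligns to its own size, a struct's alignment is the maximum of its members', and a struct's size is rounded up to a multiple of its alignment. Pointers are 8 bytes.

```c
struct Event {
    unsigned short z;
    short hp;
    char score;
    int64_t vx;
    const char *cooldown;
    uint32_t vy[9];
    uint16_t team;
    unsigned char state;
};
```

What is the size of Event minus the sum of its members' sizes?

z at 0 (size 2, align 2) → ends 2
hp at 2 (size 2, align 2) → ends 4
score at 4 (size 1, align 1) → ends 5
pad 3 to align 8 for vx
vx at 8 (size 8, align 8) → ends 16
cooldown at 16 (size 8, align 8) → ends 24
vy at 24 (size 36, align 4) → ends 60
team at 60 (size 2, align 2) → ends 62
state at 62 (size 1, align 1) → ends 63
tail pad 1 to reach multiple of 8
total 64 bytes, alignment 8
data bytes 60, size 64 → padding 4

4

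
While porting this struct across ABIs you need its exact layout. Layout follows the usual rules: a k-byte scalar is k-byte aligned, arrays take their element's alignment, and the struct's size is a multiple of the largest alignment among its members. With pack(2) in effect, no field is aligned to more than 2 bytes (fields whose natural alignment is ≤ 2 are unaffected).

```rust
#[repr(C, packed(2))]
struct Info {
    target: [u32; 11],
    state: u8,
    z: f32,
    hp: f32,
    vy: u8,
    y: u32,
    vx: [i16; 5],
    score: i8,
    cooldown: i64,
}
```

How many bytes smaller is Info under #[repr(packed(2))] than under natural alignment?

natural layout:
  @0: target [44B, align 4] → 44
  @44: state [1B, align 1] → 45
  +3 pad (align 4)
  @48: z [4B, align 4] → 52
  @52: hp [4B, align 4] → 56
  @56: vy [1B, align 1] → 57
  +3 pad (align 4)
  @60: y [4B, align 4] → 64
  @64: vx [10B, align 2] → 74
  @74: score [1B, align 1] → 75
  +5 pad (align 8)
  @80: cooldown [8B, align 8] → 88
  size 88, align 8
packed(2) layout:
  @0: target [44B, align 2] → 44
  @44: state [1B, align 1] → 45
  +1 pad (align 2)
  @46: z [4B, align 2] → 50
  @50: hp [4B, align 2] → 54
  @54: vy [1B, align 1] → 55
  +1 pad (align 2)
  @56: y [4B, align 2] → 60
  @60: vx [10B, align 2] → 70
  @70: score [1B, align 1] → 71
  +1 pad (align 2)
  @72: cooldown [8B, align 2] → 80
  size 80, align 2
88 − 80 = 8

8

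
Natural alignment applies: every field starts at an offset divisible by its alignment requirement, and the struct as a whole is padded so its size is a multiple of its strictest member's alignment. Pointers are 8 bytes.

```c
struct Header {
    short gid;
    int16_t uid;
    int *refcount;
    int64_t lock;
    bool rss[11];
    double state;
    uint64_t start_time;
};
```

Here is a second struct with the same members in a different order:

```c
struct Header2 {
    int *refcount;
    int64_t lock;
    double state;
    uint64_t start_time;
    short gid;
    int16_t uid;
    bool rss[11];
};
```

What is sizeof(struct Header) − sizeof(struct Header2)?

8

gid at 0 (size 2, align 2) → ends 2
uid at 2 (size 2, align 2) → ends 4
pad 4 to align 8 for refcount
refcount at 8 (size 8, align 8) → ends 16
lock at 16 (size 8, align 8) → ends 24
rss at 24 (size 11, align 1) → ends 35
pad 5 to align 8 for state
state at 40 (size 8, align 8) → ends 48
start_time at 48 (size 8, align 8) → ends 56
total 56 bytes, alignment 8
— Header2 —
refcount at 0 (size 8, align 8) → ends 8
lock at 8 (size 8, align 8) → ends 16
state at 16 (size 8, align 8) → ends 24
start_time at 24 (size 8, align 8) → ends 32
gid at 32 (size 2, align 2) → ends 34
uid at 34 (size 2, align 2) → ends 36
rss at 36 (size 11, align 1) → ends 47
tail pad 1 to reach multiple of 8
total 48 bytes, alignment 8
56 − 48 = 8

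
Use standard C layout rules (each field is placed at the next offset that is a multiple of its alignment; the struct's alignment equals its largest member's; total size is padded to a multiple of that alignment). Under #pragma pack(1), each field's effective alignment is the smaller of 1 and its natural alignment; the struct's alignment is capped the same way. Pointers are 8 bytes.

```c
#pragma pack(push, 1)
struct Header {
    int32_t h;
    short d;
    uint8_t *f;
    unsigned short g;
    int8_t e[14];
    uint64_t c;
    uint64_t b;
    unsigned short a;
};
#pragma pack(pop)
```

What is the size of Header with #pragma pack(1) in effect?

0..4  h  (4B, 1-aligned)
4..6  d  (2B, 1-aligned)
6..14  f  (8B, 1-aligned)
14..16  g  (2B, 1-aligned)
16..30  e  (14B, 1-aligned)
30..38  c  (8B, 1-aligned)
38..46  b  (8B, 1-aligned)
46..48  a  (2B, 1-aligned)
sizeof = 48, alignof = 1

48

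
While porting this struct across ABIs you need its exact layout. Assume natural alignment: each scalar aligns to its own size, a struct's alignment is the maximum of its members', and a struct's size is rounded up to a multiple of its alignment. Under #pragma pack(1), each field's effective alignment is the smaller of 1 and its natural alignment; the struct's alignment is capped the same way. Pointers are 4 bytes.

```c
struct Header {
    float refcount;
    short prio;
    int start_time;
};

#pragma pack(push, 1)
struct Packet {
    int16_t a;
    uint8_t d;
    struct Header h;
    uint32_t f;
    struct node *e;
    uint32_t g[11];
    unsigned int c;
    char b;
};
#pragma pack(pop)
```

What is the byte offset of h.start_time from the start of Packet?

11

Header: @0: refcount [4B, align 4] → 4; @4: prio [2B, align 2] → 6; +2 pad (align 4); @8: start_time [4B, align 4] → 12; size 12, align 4
@0: a [2B, align 1] → 2
@2: d [1B, align 1] → 3
@3: h [12B, align 1] → 15
within Header: start_time at 8
3 + 8 = 11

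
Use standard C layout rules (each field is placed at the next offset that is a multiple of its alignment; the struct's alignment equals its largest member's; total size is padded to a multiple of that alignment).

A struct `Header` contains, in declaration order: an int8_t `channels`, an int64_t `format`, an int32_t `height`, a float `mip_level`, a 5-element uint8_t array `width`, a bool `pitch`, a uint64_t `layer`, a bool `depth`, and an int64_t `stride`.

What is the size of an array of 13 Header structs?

@0: channels [1B, align 1] → 1
+7 pad (align 8)
@8: format [8B, align 8] → 16
@16: height [4B, align 4] → 20
@20: mip_level [4B, align 4] → 24
@24: width [5B, align 1] → 29
@29: pitch [1B, align 1] → 30
+2 pad (align 8)
@32: layer [8B, align 8] → 40
@40: depth [1B, align 1] → 41
+7 pad (align 8)
@48: stride [8B, align 8] → 56
size 56, align 8
array of 13: 13 × 56 = 728

728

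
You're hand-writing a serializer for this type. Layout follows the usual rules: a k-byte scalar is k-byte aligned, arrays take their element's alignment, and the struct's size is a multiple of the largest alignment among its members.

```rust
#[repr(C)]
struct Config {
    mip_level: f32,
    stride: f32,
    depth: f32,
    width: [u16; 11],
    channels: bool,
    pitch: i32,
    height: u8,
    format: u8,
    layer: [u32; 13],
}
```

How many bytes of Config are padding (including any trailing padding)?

3

mip_level at 0 (size 4, align 4) → ends 4
stride at 4 (size 4, align 4) → ends 8
depth at 8 (size 4, align 4) → ends 12
width at 12 (size 22, align 2) → ends 34
channels at 34 (size 1, align 1) → ends 35
pad 1 to align 4 for pitch
pitch at 36 (size 4, align 4) → ends 40
height at 40 (size 1, align 1) → ends 41
format at 41 (size 1, align 1) → ends 42
pad 2 to align 4 for layer
layer at 44 (size 52, align 4) → ends 96
total 96 bytes, alignment 4
data bytes 93, size 96 → padding 3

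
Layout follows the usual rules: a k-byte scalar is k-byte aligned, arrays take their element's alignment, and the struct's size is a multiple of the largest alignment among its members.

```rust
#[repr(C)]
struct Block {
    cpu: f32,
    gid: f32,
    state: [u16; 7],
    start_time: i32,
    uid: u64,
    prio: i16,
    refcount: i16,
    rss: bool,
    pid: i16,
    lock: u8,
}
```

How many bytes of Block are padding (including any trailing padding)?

14

0..4  cpu  (4B, 4-aligned)
4..8  gid  (4B, 4-aligned)
8..22  state  (14B, 2-aligned)
22..24  -- padding (2B)
24..28  start_time  (4B, 4-aligned)
28..32  -- padding (4B)
32..40  uid  (8B, 8-aligned)
40..42  prio  (2B, 2-aligned)
42..44  refcount  (2B, 2-aligned)
44..45  rss  (1B, 1-aligned)
45..46  -- padding (1B)
46..48  pid  (2B, 2-aligned)
48..49  lock  (1B, 1-aligned)
49..56  -- tail padding (7B)
sizeof = 56, alignof = 8
data bytes 42, size 56 → padding 14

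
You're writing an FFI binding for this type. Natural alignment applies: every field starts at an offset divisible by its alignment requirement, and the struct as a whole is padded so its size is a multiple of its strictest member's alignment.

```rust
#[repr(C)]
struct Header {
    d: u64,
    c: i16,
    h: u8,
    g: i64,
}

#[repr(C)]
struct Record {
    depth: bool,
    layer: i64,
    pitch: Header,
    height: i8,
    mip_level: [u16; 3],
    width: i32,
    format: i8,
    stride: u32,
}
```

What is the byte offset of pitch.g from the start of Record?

Header: d at 0 (size 8, align 8) → ends 8; c at 8 (size 2, align 2) → ends 10; h at 10 (size 1, align 1) → ends 11; pad 5 to align 8 for g; g at 16 (size 8, align 8) → ends 24; total 24 bytes, alignment 8
depth at 0 (size 1, align 1) → ends 1
pad 7 to align 8 for layer
layer at 8 (size 8, align 8) → ends 16
pitch at 16 (size 24, align 8) → ends 40
within Header: g at 16
16 + 16 = 32

32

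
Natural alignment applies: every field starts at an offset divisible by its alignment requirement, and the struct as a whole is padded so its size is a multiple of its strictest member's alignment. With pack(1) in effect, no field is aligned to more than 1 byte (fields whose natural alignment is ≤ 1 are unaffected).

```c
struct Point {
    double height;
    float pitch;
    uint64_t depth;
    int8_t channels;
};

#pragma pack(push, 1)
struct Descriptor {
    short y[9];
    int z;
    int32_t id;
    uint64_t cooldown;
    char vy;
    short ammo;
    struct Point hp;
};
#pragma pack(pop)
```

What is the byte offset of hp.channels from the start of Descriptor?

Point: 0..8  height  (8B, 8-aligned); 8..12  pitch  (4B, 4-aligned); 12..16  -- padding (4B); 16..24  depth  (8B, 8-aligned); 24..25  channels  (1B, 1-aligned); 25..32  -- tail padding (7B); sizeof = 32, alignof = 8
0..18  y  (18B, 1-aligned)
18..22  z  (4B, 1-aligned)
22..26  id  (4B, 1-aligned)
26..34  cooldown  (8B, 1-aligned)
34..35  vy  (1B, 1-aligned)
35..37  ammo  (2B, 1-aligned)
37..69  hp  (32B, 1-aligned)
within Point: channels at 24
37 + 24 = 61

61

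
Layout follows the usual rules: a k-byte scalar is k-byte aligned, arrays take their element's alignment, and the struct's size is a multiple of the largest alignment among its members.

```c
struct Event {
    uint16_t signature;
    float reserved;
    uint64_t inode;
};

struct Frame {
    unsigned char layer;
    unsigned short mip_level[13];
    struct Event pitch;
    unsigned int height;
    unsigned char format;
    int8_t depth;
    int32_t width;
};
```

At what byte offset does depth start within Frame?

Event: 0..2  signature  (2B, 2-aligned); 2..4  -- padding (2B); 4..8  reserved  (4B, 4-aligned); 8..16  inode  (8B, 8-aligned); sizeof = 16, alignof = 8
0..1  layer  (1B, 1-aligned)
1..2  -- padding (1B)
2..28  mip_level  (26B, 2-aligned)
28..32  -- padding (4B)
32..48  pitch  (16B, 8-aligned)
48..52  height  (4B, 4-aligned)
52..53  format  (1B, 1-aligned)
53..54  depth  (1B, 1-aligned)

53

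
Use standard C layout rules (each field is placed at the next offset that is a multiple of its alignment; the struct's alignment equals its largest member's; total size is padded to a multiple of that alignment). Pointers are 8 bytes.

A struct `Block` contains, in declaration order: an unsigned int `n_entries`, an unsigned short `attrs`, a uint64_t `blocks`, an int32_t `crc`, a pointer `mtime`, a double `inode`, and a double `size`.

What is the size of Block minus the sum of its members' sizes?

n_entries at 0 (size 4, align 4) → ends 4
attrs at 4 (size 2, align 2) → ends 6
pad 2 to align 8 for blocks
blocks at 8 (size 8, align 8) → ends 16
crc at 16 (size 4, align 4) → ends 20
pad 4 to align 8 for mtime
mtime at 24 (size 8, align 8) → ends 32
inode at 32 (size 8, align 8) → ends 40
size at 40 (size 8, align 8) → ends 48
total 48 bytes, alignment 8
data bytes 42, size 48 → padding 6

6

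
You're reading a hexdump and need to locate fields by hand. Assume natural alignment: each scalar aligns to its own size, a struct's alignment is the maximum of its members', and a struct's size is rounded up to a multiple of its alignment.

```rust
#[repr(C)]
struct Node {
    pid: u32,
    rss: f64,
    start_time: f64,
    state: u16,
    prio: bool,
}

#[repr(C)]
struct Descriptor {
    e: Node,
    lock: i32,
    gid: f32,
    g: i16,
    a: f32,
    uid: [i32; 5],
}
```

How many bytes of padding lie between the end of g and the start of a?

Node: @0: pid [4B, align 4] → 4; +4 pad (align 8); @8: rss [8B, align 8] → 16; @16: start_time [8B, align 8] → 24; @24: state [2B, align 2] → 26; @26: prio [1B, align 1] → 27; +5 tail pad (align 8); size 32, align 8
@0: e [32B, align 8] → 32
@32: lock [4B, align 4] → 36
@36: gid [4B, align 4] → 40
@40: g [2B, align 2] → 42
+2 pad (align 4)
@44: a [4B, align 4] → 48

2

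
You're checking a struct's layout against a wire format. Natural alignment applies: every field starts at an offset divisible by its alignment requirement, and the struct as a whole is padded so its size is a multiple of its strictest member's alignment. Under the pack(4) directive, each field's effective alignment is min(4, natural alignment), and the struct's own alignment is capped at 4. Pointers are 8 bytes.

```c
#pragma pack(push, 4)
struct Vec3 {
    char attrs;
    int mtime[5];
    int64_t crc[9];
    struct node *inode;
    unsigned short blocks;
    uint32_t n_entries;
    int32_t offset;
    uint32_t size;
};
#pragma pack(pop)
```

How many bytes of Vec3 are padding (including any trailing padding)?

5

attrs at 0 (size 1, align 1) → ends 1
pad 3 to align 4 for mtime
mtime at 4 (size 20, align 4) → ends 24
crc at 24 (size 72, align 4) → ends 96
inode at 96 (size 8, align 4) → ends 104
blocks at 104 (size 2, align 2) → ends 106
pad 2 to align 4 for n_entries
n_entries at 108 (size 4, align 4) → ends 112
offset at 112 (size 4, align 4) → ends 116
size at 116 (size 4, align 4) → ends 120
total 120 bytes, alignment 4
data bytes 115, size 120 → padding 5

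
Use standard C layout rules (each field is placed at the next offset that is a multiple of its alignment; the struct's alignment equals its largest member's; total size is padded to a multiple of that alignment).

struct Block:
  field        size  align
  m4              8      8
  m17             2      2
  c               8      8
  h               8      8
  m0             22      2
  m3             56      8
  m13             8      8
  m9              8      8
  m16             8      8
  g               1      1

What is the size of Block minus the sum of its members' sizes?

0..8  m4  (8B, 8-aligned)
8..10  m17  (2B, 2-aligned)
10..16  -- padding (6B)
16..24  c  (8B, 8-aligned)
24..32  h  (8B, 8-aligned)
32..54  m0  (22B, 2-aligned)
54..56  -- padding (2B)
56..112  m3  (56B, 8-aligned)
112..120  m13  (8B, 8-aligned)
120..128  m9  (8B, 8-aligned)
128..136  m16  (8B, 8-aligned)
136..137  g  (1B, 1-aligned)
137..144  -- tail padding (7B)
sizeof = 144, alignof = 8
data bytes 129, size 144 → padding 15

15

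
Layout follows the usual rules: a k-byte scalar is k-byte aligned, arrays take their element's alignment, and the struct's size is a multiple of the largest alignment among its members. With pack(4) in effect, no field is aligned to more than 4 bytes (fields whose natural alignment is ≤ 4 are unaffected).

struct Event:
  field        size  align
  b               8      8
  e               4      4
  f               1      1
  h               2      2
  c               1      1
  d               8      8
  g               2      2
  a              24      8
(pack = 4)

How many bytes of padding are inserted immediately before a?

0..8  b  (8B, 4-aligned)
8..12  e  (4B, 4-aligned)
12..13  f  (1B, 1-aligned)
13..14  -- padding (1B)
14..16  h  (2B, 2-aligned)
16..17  c  (1B, 1-aligned)
17..20  -- padding (3B)
20..28  d  (8B, 4-aligned)
28..30  g  (2B, 2-aligned)
30..32  -- padding (2B)
32..56  a  (24B, 4-aligned)

2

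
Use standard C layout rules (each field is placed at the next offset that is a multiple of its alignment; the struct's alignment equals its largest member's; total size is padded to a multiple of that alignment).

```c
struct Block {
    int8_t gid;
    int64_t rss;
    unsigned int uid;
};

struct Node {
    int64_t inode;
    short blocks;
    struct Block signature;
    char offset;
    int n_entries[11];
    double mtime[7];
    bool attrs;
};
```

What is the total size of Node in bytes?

Block: @0: gid [1B, align 1] → 1; +7 pad (align 8); @8: rss [8B, align 8] → 16; @16: uid [4B, align 4] → 20; +4 tail pad (align 8); size 24, align 8
@0: inode [8B, align 8] → 8
@8: blocks [2B, align 2] → 10
+6 pad (align 8)
@16: signature [24B, align 8] → 40
@40: offset [1B, align 1] → 41
+3 pad (align 4)
@44: n_entries [44B, align 4] → 88
@88: mtime [56B, align 8] → 144
@144: attrs [1B, align 1] → 145
+7 tail pad (align 8)
size 152, align 8

152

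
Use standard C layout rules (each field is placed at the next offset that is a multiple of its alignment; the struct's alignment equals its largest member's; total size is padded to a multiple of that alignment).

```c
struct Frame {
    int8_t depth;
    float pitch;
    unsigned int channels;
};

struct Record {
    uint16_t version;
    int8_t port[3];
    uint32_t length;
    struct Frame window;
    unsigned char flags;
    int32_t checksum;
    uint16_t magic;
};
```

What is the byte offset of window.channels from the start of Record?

20

Frame: depth at 0 (size 1, align 1) → ends 1; pad 3 to align 4 for pitch; pitch at 4 (size 4, align 4) → ends 8; channels at 8 (size 4, align 4) → ends 12; total 12 bytes, alignment 4
version at 0 (size 2, align 2) → ends 2
port at 2 (size 3, align 1) → ends 5
pad 3 to align 4 for length
length at 8 (size 4, align 4) → ends 12
window at 12 (size 12, align 4) → ends 24
within Frame: channels at 8
12 + 8 = 20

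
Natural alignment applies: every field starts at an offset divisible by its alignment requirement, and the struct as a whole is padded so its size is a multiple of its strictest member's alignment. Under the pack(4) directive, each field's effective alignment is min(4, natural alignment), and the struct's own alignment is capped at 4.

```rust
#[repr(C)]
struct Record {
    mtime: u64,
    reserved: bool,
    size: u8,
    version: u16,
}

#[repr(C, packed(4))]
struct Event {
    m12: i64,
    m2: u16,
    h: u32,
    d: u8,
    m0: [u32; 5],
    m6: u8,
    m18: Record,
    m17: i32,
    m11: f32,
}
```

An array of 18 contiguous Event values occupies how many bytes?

1224

Record: 0..8  mtime  (8B, 8-aligned); 8..9  reserved  (1B, 1-aligned); 9..10  size  (1B, 1-aligned); 10..12  version  (2B, 2-aligned); 12..16  -- tail padding (4B); sizeof = 16, alignof = 8
0..8  m12  (8B, 4-aligned)
8..10  m2  (2B, 2-aligned)
10..12  -- padding (2B)
12..16  h  (4B, 4-aligned)
16..17  d  (1B, 1-aligned)
17..20  -- padding (3B)
20..40  m0  (20B, 4-aligned)
40..41  m6  (1B, 1-aligned)
41..44  -- padding (3B)
44..60  m18  (16B, 4-aligned)
60..64  m17  (4B, 4-aligned)
64..68  m11  (4B, 4-aligned)
sizeof = 68, alignof = 4
array of 18: 18 × 68 = 1224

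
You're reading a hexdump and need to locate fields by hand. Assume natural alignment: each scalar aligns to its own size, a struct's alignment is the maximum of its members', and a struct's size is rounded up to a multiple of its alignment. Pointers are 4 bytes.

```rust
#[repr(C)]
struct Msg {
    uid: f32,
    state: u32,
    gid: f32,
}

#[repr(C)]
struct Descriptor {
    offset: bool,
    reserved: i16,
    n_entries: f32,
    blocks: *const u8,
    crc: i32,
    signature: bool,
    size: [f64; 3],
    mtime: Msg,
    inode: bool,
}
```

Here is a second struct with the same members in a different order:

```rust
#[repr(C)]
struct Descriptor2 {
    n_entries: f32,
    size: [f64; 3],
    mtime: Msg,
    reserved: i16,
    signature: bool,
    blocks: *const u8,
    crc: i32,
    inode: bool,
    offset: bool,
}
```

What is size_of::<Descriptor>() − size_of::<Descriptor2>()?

0

Msg: uid at 0 (size 4, align 4) → ends 4; state at 4 (size 4, align 4) → ends 8; gid at 8 (size 4, align 4) → ends 12; total 12 bytes, alignment 4
offset at 0 (size 1, align 1) → ends 1
pad 1 to align 2 for reserved
reserved at 2 (size 2, align 2) → ends 4
n_entries at 4 (size 4, align 4) → ends 8
blocks at 8 (size 4, align 4) → ends 12
crc at 12 (size 4, align 4) → ends 16
signature at 16 (size 1, align 1) → ends 17
pad 7 to align 8 for size
size at 24 (size 24, align 8) → ends 48
mtime at 48 (size 12, align 4) → ends 60
inode at 60 (size 1, align 1) → ends 61
tail pad 3 to reach multiple of 8
total 64 bytes, alignment 8
— Descriptor2 —
n_entries at 0 (size 4, align 4) → ends 4
pad 4 to align 8 for size
size at 8 (size 24, align 8) → ends 32
mtime at 32 (size 12, align 4) → ends 44
reserved at 44 (size 2, align 2) → ends 46
signature at 46 (size 1, align 1) → ends 47
pad 1 to align 4 for blocks
blocks at 48 (size 4, align 4) → ends 52
crc at 52 (size 4, align 4) → ends 56
inode at 56 (size 1, align 1) → ends 57
offset at 57 (size 1, align 1) → ends 58
tail pad 6 to reach multiple of 8
total 64 bytes, alignment 8
64 − 64 = 0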